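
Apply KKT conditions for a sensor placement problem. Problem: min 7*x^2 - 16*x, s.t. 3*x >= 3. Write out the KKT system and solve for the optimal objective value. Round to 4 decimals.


Step 1: Try lambda = 0 (constraint inactive).
Stationarity: 2*7*x - 16 = 0
x* = 16/(2*7) = 8/7 = 1.1429 (rounded; the exact value 8/7 is used below)
Check constraint: 3*1.1429 = 3.4287 >= 3 -- satisfied.
Step 2: Compute optimal value.
f(x*) = 7*(8/7)^2 - 16*(8/7) = -9.1429


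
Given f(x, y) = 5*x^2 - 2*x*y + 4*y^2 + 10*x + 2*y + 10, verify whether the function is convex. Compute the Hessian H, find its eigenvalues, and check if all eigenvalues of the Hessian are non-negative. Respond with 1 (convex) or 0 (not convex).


The Hessian of f(x,y) = 5*x^2 - 2*x*y + 4*y^2 + 10*x + 2*y + 10 is:
H = [[10, -2], [-2, 8]]
Trace = 10 + 8 = 18
Determinant = 10*8 - (-2)^2 = 76
Discriminant = (18)^2 - 4*76 = 20.0
Eigenvalues: lambda_1 = 6.7639, lambda_2 = 11.2361
The function is convex.

1


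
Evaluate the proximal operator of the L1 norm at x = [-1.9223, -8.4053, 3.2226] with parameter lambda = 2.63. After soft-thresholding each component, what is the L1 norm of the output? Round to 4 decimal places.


Soft-thresholding with lambda = 2.63:
prox(-1.9223) = sign(-1.9223)*max(|-1.9223| - 2.63, 0) = 0.0
prox(-8.4053) = sign(-8.4053)*max(|-8.4053| - 2.63, 0) = -5.7753
prox(3.2226) = sign(3.2226)*max(|3.2226| - 2.63, 0) = 0.5926
prox(x) = [0.0, -5.7753, 0.5926]
||prox(x)||_1 = 0.0 + 5.7753 + 0.5926 = 6.3679


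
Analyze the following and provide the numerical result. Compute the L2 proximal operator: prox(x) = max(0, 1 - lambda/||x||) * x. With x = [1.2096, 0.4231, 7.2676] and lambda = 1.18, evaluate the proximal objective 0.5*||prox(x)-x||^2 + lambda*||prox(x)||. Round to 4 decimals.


Step 1: Compute ||x||.
||x|| = 7.3797
Step 2: Compute scaling factor.
scale = max(0, 1 - 1.18/7.3797) = 0.8401
Step 3: prox(x) = [1.0162, 0.3554, 6.1055]
||prox(x)|| = 6.1997
Step 4: Proximal objective.
0.5*||prox-x||^2 = 0.6962
lambda*||prox|| = 7.3156
Total = 8.0119


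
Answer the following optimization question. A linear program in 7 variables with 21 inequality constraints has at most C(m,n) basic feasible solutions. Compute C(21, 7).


Each vertex corresponds to some choice of n active constraints out of m, so the number of vertices is at most C(m, n) = m! / (n!(m-n)!).
m = 21, n = 7
Numerator: 21 * 20 * 19 * 18 * 17 * 16 * 15
Denominator: 7! = 5040
C(21, 7) = 116280


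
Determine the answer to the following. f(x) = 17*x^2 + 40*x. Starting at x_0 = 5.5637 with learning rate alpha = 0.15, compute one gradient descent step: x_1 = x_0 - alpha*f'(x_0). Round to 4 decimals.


We compute the gradient at x_0 and apply the update.
f'(x) = 34*x + 40
f'(5.5637) = 34*5.5637 + 40 = 229.1658
x_1 = 5.5637 - 0.15*229.1658 = -28.8112


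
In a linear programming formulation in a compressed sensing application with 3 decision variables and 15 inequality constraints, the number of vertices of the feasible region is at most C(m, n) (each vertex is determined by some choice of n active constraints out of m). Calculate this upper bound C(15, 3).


Each vertex corresponds to some choice of n active constraints out of m, so the number of vertices is at most C(m, n) = m! / (n!(m-n)!).
m = 15, n = 3
Numerator: 15 * 14 * 13
Denominator: 3! = 6
C(15, 3) = 455


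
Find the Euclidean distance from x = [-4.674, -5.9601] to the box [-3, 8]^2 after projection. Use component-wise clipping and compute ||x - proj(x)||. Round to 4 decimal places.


Project each component onto [-3, 8].
clip(-4.674) = -3.0, clip(-5.9601) = -3.0
Projection = [-3.0, -3.0]
Squared diffs: [2.8023, 8.7622]
Distance = sqrt(11.5645) = 3.4007


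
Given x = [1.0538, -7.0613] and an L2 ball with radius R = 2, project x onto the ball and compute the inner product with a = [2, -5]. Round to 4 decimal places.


Step 1: Compute ||x|| (intermediates to 6 decimals).
||x|| = sqrt(1.0538^2 + (-7.0613)^2) = 7.139499
Step 2: Project.
Since ||x|| > R, scale = R/||x|| = 2/7.139499 = 0.280132, proj(x) = scale * x
proj(x) = [0.295203, -1.978096]
Step 3: Dot product.
a^T * proj(x) = 2*0.295203 - 5*(-1.978096) = 10.4809


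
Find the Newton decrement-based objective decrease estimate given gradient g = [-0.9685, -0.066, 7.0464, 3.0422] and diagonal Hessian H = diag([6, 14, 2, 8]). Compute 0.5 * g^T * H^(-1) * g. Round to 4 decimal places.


Step 1: H is diagonal, so H^(-1) * g = [-0.1614, -0.0047, 3.5232, 0.3803].
Step 2: g^T H^(-1) g = sum_i g_i^2 / H_ii
  = (-0.9685)^2/6 + (-0.066)^2/14 + (7.0464)^2/2 + (3.0422)^2/8
  = 0.1563 + 0.0003 + 24.8259 + 1.1569 = 26.1394
Step 3: Objective decrease = 0.5 * g^T H^(-1) g = 13.0697


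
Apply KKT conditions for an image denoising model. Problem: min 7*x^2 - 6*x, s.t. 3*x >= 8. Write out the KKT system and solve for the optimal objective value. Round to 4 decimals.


Step 1: Try lambda = 0 (constraint inactive).
x_unc = 6/(2*7) = 0.4286
Check: 3*0.4286 = 1.2858 < 8 -- violated!
Step 2: Constraint must be active: 3*x = 8
x* = 8/3 = 2.6667 (rounded; the exact value 8/3 is used below)
lambda = (2*7*(8/3) - 6)/3 = 10.4444
Step 3: Compute optimal value.
f(x*) = 7*(8/3)^2 - 6*(8/3) = 33.7778


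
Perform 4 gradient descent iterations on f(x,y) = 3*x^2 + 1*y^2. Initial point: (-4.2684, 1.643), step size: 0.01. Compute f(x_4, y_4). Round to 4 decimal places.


Gradient descent on f(x,y) = 3*x^2 + 1*y^2.
Starting point: (-4.2684, 1.643), alpha = 0.01
Step 1: grad_x = 2*3*-4.2684 = -25.6104, grad_y = 2*1*1.643 = 3.286
  x_1 = -4.2684 - 0.01*-25.6104 = -4.0123
  y_1 = 1.643 - 0.01*3.286 = 1.6101
Step 2: grad_x = 2*3*-4.0123 = -24.0738, grad_y = 2*1*1.6101 = 3.2203
  x_2 = -4.0123 - 0.01*-24.0738 = -3.7716
  y_2 = 1.6101 - 0.01*3.2203 = 1.5779
Step 3: grad_x = 2*3*-3.7716 = -22.6293, grad_y = 2*1*1.5779 = 3.1559
  x_3 = -3.7716 - 0.01*-22.6293 = -3.5453
  y_3 = 1.5779 - 0.01*3.1559 = 1.5464
Step 4: grad_x = 2*3*-3.5453 = -21.2716, grad_y = 2*1*1.5464 = 3.0928
  x_4 = -3.5453 - 0.01*-21.2716 = -3.3325
  y_4 = 1.5464 - 0.01*3.0928 = 1.5155
f(-3.3325, 1.5155) = 3*(-3.3325)^2 + 1*1.5155^2 = 35.6142


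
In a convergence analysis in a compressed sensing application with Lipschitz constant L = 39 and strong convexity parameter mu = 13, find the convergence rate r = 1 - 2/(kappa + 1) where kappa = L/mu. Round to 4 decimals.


Step 1: Compute the condition number.
kappa = L/mu = 39/13 = 3.0
Step 2: Compute the convergence rate.
r = 1 - 2/(kappa + 1) = 1 - 2*mu/(L + mu) = (L - mu)/(L + mu) = 26/52 = 0.5


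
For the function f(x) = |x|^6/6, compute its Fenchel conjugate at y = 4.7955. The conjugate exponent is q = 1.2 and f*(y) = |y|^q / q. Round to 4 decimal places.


The conjugate exponent q satisfies 1/p + 1/q = 1.
p = 6, so q = 6/(6 - 1) = 1.2
|y|^q = 4.7955^1.2 = 6.5615
f*(4.7955) = 6.5615 / 1.2 = 5.4679


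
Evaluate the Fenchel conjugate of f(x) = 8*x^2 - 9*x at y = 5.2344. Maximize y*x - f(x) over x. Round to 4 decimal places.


f*(y) = sup_x {y*x - a*x^2 - b*x} = sup_x {(y-b)*x - a*x^2}
FOC: (y - b) - 2a*x = 0 => x* = (y - b)/(2a)
x* = (5.2344 + 9)/(2*8) = 0.8897
f*(5.2344) = (y-b)^2/(4a) = (5.2344 + 9)^2/(4*8)
= 202.6181/32 = 6.3318


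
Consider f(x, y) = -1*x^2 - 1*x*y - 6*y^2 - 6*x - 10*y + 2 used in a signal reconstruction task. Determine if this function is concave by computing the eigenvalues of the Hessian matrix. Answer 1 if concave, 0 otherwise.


The Hessian of f(x,y) = -1*x^2 - 1*x*y - 6*y^2 - 6*x - 10*y + 2 is:
H = [[-2, -1], [-1, -12]]
Trace = -2 - 12 = -14
Determinant = -2*-12 - (-1)^2 = 23
Discriminant = (-14)^2 - 4*23 = 104.0
Eigenvalues: lambda_1 = -12.099, lambda_2 = -1.901
The function is concave.

1


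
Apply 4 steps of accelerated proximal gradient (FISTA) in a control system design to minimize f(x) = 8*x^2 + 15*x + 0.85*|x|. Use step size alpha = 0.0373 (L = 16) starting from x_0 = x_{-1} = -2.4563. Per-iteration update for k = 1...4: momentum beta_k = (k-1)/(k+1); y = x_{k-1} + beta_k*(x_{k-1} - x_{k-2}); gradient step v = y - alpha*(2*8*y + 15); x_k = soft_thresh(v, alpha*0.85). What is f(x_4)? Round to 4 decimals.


FISTA on f(x) = 8*x^2 + 15*x + 0.85*|x|
L = 16, alpha = 0.0373
Iteration 1: beta = 0.0, y = -2.4563 + 0.0*(-2.4563 + 2.4563) = -2.4563
  grad(y) = -24.3008, v = y - alpha*grad = -1.5499
  prox(v) = soft_thresh(-1.5499, 0.0317) = -1.5182
Iteration 2: beta = 0.3333, y = -1.5182 + 0.3333*(-1.5182 + 2.4563) = -1.2055
  grad(y) = -4.2875, v = y - alpha*grad = -1.0455
  prox(v) = soft_thresh(-1.0455, 0.0317) = -1.0138
Iteration 3: beta = 0.5, y = -1.0138 + 0.5*(-1.0138 + 1.5182) = -0.7617
  grad(y) = 2.8133, v = y - alpha*grad = -0.8666
  prox(v) = soft_thresh(-0.8666, 0.0317) = -0.8349
Iteration 4: beta = 0.6, y = -0.8349 + 0.6*(-0.8349 + 1.0138) = -0.7275
  grad(y) = 3.3594, v = y - alpha*grad = -0.8528
  prox(v) = soft_thresh(-0.8528, 0.0317) = -0.8211
f(x_4) = 8*(-0.8211)^2 + 15*(-0.8211) + 0.85*|-0.8211| = -6.225


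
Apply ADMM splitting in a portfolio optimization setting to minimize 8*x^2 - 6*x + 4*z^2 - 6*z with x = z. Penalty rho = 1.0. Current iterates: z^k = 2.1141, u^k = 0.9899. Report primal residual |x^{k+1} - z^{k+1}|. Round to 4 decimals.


ADMM iteration with rho = 1.0, z^k = 2.1141, u^k = 0.9899
Step 1: x-update.
Minimize 8*x^2 - 6*x + (1.0/2)*(x - 2.1141 + 0.9899)^2
FOC: (2*8 + 1.0)*x = 6 + 1.0*(2.1141 - 0.9899)
x^{k+1} = 0.4191
Step 2: z-update.
Minimize 4*z^2 - 6*z + (1.0/2)*(0.4191 - z + 0.9899)^2
FOC: (2*4 + 1.0)*z = 6 + 1.0*(0.4191 + 0.9899)
z^{k+1} = 0.8232
Step 3: u-update.
u^{k+1} = 0.9899 + 0.4191 - 0.8232 = 0.5858
Step 4: Primal residual = |0.4191 - 0.8232| = 0.4041


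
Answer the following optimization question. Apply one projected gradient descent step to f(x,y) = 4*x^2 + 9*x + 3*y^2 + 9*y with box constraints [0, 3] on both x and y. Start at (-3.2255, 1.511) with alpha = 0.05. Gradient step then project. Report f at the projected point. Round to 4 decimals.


Step 1: Compute gradient at (-3.2255, 1.511).
grad_x = 2*4*-3.2255 + 9 = -16.804
grad_y = 2*3*1.511 + 9 = 18.066
Step 2: Gradient step.
x_raw = -3.2255 - 0.05*-16.804 = -2.3853
y_raw = 1.511 - 0.05*18.066 = 0.6077
Step 3: Project onto [0, 3].
x_proj = clip(-2.3853) = 0.0
y_proj = clip(0.6077) = 0.6077
Step 4: Evaluate f.
f(0.0, 0.6077) = 6.5772


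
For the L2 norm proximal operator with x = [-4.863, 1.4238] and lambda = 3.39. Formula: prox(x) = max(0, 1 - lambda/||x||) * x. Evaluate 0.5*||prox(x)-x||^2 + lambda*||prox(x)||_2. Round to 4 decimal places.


Step 1: Compute ||x||.
||x|| = 5.0671
Step 2: Compute scaling factor.
scale = max(0, 1 - 3.39/5.0671) = 0.331
Step 3: prox(x) = [-1.6096, 0.4713]
||prox(x)|| = 1.6771
Step 4: Proximal objective.
0.5*||prox-x||^2 = 5.7461
lambda*||prox|| = 5.6854
Total = 11.4316


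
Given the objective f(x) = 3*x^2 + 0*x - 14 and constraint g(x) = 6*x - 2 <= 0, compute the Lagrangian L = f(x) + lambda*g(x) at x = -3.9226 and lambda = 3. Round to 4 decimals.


Step 1: Evaluate f(x).
f(-3.9226) = 3*(-3.9226)^2 + 0*(-3.9226) - 14 = 32.1604
Step 2: Evaluate g(x).
g(-3.9226) = 6*-3.9226 - 2 = -25.5356
Step 3: Compute Lagrangian.
L = 32.1604 + 3*-25.5356 = -44.4464


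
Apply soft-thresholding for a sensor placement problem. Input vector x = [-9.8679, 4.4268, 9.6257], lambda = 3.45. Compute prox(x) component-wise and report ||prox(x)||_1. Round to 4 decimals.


Soft-thresholding with lambda = 3.45:
prox(-9.8679) = sign(-9.8679)*max(|-9.8679| - 3.45, 0) = -6.4179
prox(4.4268) = sign(4.4268)*max(|4.4268| - 3.45, 0) = 0.9768
prox(9.6257) = sign(9.6257)*max(|9.6257| - 3.45, 0) = 6.1757
prox(x) = [-6.4179, 0.9768, 6.1757]
||prox(x)||_1 = 6.4179 + 0.9768 + 6.1757 = 13.5704


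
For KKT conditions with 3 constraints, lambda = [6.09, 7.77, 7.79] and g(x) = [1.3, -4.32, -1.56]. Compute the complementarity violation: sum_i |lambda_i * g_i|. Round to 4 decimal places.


KKT complementary slackness check:
lambda_1 * g_1 = 6.09 * 1.3 = 7.917
lambda_2 * g_2 = 7.77 * -4.32 = -33.5664
lambda_3 * g_3 = 7.79 * -1.56 = -12.1524
Total violation = 7.917 + 33.5664 + 12.1524 = 53.6358


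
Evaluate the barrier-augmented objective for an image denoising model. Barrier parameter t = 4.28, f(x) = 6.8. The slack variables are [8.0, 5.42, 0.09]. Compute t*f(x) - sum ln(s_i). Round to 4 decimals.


Step 1: Compute log-barrier.
ln values: [2.0794, 1.6901, -2.4079]
phi = -(2.0794 + 1.6901 - 2.4079) = -1.3616
Step 2: Compute augmented objective.
t*f(x) = 4.28*6.8 = 29.104
Total = 29.104 - 1.3616 = 27.7424


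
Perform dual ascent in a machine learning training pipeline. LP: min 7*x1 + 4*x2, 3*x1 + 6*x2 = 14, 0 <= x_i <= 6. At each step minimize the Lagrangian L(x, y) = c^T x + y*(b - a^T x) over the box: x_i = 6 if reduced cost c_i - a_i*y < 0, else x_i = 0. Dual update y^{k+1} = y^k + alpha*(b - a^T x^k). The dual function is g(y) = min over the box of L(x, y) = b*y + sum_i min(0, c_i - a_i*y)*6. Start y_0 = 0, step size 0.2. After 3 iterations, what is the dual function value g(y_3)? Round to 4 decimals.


Dual ascent for LP: min 7*x1 + 4*x2, 3*x1 + 6*x2 = 14, 0 <= x_i <= 6
Step 1: y^k = 0.0, reduced costs: (7.0, 4.0)
  x^k = (0.0, 0.0), subgradient = b - a^T x = 14.0
  y^{k+1} = 0.0 + 0.2*14.0 = 2.8
Step 2: y^k = 2.8, reduced costs: (-1.4, -12.8)
  x^k = (6.0, 6.0), subgradient = b - a^T x = -40.0
  y^{k+1} = 2.8 + 0.2*-40.0 = -5.2
Step 3: y^k = -5.2, reduced costs: (22.6, 35.2)
  x^k = (0.0, 0.0), subgradient = b - a^T x = 14.0
  y^{k+1} = -5.2 + 0.2*14.0 = -2.4
Dual objective at y_3 = -2.4: reduced costs (14.2, 18.4), box minimizer x = (0.0, 0.0)
g(y_3) = b*y + (c1 - a1*y)*x1 + (c2 - a2*y)*x2 = 14*(-2.4) + 14.2*0.0 + 18.4*0.0 = -33.6 + 0.0 + 0.0 = -33.6


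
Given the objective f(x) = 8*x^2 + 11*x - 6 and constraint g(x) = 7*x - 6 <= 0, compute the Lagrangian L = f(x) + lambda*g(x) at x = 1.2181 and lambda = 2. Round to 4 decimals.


Step 1: Evaluate f(x).
f(1.2181) = 8*1.2181^2 + 11*1.2181 - 6 = 19.2692
Step 2: Evaluate g(x).
g(1.2181) = 7*1.2181 - 6 = 2.5267
Step 3: Compute Lagrangian.
L = 19.2692 + 2*2.5267 = 24.3226


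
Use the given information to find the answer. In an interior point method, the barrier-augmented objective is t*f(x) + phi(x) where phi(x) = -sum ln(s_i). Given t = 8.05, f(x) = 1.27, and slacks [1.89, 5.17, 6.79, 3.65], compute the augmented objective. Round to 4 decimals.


Step 1: Compute log-barrier.
ln values: [0.6366, 1.6429, 1.9155, 1.2947]
phi = -(0.6366 + 1.6429 + 1.9155 + 1.2947) = -5.4896
Step 2: Compute augmented objective.
t*f(x) = 8.05*1.27 = 10.2235
Total = 10.2235 - 5.4896 = 4.7339


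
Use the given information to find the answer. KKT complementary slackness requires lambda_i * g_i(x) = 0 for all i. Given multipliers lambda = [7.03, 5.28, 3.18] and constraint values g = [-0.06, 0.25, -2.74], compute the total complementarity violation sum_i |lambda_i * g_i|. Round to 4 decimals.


KKT complementary slackness check:
lambda_1 * g_1 = 7.03 * -0.06 = -0.4218
lambda_2 * g_2 = 5.28 * 0.25 = 1.32
lambda_3 * g_3 = 3.18 * -2.74 = -8.7132
Total violation = 0.4218 + 1.32 + 8.7132 = 10.455


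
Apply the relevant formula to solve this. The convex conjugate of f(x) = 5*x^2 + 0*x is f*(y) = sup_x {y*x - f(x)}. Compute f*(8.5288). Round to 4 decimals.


f*(y) = sup_x {y*x - a*x^2 - b*x} = sup_x {(y-b)*x - a*x^2}
FOC: (y - b) - 2a*x = 0 => x* = (y - b)/(2a)
x* = (8.5288 - 0)/(2*5) = 0.8529
f*(8.5288) = (y-b)^2/(4a) = (8.5288 - 0)^2/(4*5)
= 72.7404/20 = 3.637


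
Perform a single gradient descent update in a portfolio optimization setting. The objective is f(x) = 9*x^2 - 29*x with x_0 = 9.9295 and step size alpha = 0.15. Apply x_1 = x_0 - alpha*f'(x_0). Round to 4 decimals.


We compute the gradient at x_0 and apply the update.
f'(x) = 18*x - 29
f'(9.9295) = 18*9.9295 - 29 = 149.731
x_1 = 9.9295 - 0.15*149.731 = -12.5302


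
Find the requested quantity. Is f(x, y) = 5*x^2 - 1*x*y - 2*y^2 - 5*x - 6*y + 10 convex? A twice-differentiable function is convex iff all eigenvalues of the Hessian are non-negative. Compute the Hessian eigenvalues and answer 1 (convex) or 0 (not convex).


The Hessian of f(x,y) = 5*x^2 - 1*x*y - 2*y^2 - 5*x - 6*y + 10 is:
H = [[10, -1], [-1, -4]]
Trace = 10 - 4 = 6
Determinant = 10*-4 - (-1)^2 = -41
Discriminant = (6)^2 - 4*-41 = 200.0
Eigenvalues: lambda_1 = -4.0711, lambda_2 = 10.0711
The function is not convex.

0


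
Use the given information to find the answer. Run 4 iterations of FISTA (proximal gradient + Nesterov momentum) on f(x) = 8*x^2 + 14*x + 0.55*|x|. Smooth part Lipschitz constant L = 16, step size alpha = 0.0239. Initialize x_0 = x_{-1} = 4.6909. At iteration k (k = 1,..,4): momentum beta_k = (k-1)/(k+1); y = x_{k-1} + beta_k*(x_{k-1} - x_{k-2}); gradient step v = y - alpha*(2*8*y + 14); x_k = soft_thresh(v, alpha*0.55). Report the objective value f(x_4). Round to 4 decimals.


FISTA on f(x) = 8*x^2 + 14*x + 0.55*|x|
L = 16, alpha = 0.0239
Iteration 1: beta = 0.0, y = 4.6909 + 0.0*(4.6909 - 4.6909) = 4.6909
  grad(y) = 89.0544, v = y - alpha*grad = 2.5625
  prox(v) = soft_thresh(2.5625, 0.0131) = 2.5494
Iteration 2: beta = 0.3333, y = 2.5494 + 0.3333*(2.5494 - 4.6909) = 1.8355
  grad(y) = 43.3681, v = y - alpha*grad = 0.799
  prox(v) = soft_thresh(0.799, 0.0131) = 0.7859
Iteration 3: beta = 0.5, y = 0.7859 + 0.5*(0.7859 - 2.5494) = -0.0959
  grad(y) = 12.4659, v = y - alpha*grad = -0.3938
  prox(v) = soft_thresh(-0.3938, 0.0131) = -0.3807
Iteration 4: beta = 0.6, y = -0.3807 + 0.6*(-0.3807 - 0.7859) = -1.0806
  grad(y) = -3.2895, v = y - alpha*grad = -1.002
  prox(v) = soft_thresh(-1.002, 0.0131) = -0.9888
f(x_4) = 8*(-0.9888)^2 + 14*(-0.9888) + 0.55*|-0.9888| = -5.4775


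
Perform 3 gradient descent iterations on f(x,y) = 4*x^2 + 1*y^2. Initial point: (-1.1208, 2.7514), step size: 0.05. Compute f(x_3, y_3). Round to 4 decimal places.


Gradient descent on f(x,y) = 4*x^2 + 1*y^2.
Starting point: (-1.1208, 2.7514), alpha = 0.05
Step 1: grad_x = 2*4*-1.1208 = -8.9664, grad_y = 2*1*2.7514 = 5.5028
  x_1 = -1.1208 - 0.05*-8.9664 = -0.6725
  y_1 = 2.7514 - 0.05*5.5028 = 2.4763
Step 2: grad_x = 2*4*-0.6725 = -5.3798, grad_y = 2*1*2.4763 = 4.9525
  x_2 = -0.6725 - 0.05*-5.3798 = -0.4035
  y_2 = 2.4763 - 0.05*4.9525 = 2.2286
Step 3: grad_x = 2*4*-0.4035 = -3.2279, grad_y = 2*1*2.2286 = 4.4573
  x_3 = -0.4035 - 0.05*-3.2279 = -0.2421
  y_3 = 2.2286 - 0.05*4.4573 = 2.0058
f(-0.2421, 2.0058) = 4*(-0.2421)^2 + 1*2.0058^2 = 4.2576


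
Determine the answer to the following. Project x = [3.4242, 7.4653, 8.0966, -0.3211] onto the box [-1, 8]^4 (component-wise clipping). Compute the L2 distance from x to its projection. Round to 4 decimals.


Project each component onto [-1, 8].
clip(3.4242) = 3.4242, clip(7.4653) = 7.4653, clip(8.0966) = 8.0, clip(-0.3211) = -0.3211
Projection = [3.4242, 7.4653, 8.0, -0.3211]
Squared diffs: [0.0, 0.0, 0.0093, 0.0]
Distance = sqrt(0.0093) = 0.0966


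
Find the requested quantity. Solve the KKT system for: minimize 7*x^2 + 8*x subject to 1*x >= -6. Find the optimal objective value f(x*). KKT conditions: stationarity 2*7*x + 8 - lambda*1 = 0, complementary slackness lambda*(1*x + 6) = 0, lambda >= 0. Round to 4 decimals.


Step 1: Try lambda = 0 (constraint inactive).
Stationarity: 2*7*x + 8 = 0
x* = -8/(2*7) = -4/7 = -0.5714 (rounded; the exact value -4/7 is used below)
Check constraint: 1*-0.5714 = -0.5714 >= -6 -- satisfied.
Step 2: Compute optimal value.
f(x*) = 7*(-4/7)^2 + 8*(-4/7) = -2.2857


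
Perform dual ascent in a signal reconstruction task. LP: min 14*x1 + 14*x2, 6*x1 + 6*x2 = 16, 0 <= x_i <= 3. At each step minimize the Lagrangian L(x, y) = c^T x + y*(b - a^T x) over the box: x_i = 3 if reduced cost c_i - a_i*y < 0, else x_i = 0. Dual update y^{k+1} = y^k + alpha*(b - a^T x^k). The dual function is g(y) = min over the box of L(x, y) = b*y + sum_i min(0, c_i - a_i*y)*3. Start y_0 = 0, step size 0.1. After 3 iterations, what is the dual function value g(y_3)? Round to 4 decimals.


Dual ascent for LP: min 14*x1 + 14*x2, 6*x1 + 6*x2 = 16, 0 <= x_i <= 3
Step 1: y^k = 0.0, reduced costs: (14.0, 14.0)
  x^k = (0.0, 0.0), subgradient = b - a^T x = 16.0
  y^{k+1} = 0.0 + 0.1*16.0 = 1.6
Step 2: y^k = 1.6, reduced costs: (4.4, 4.4)
  x^k = (0.0, 0.0), subgradient = b - a^T x = 16.0
  y^{k+1} = 1.6 + 0.1*16.0 = 3.2
Step 3: y^k = 3.2, reduced costs: (-5.2, -5.2)
  x^k = (3.0, 3.0), subgradient = b - a^T x = -20.0
  y^{k+1} = 3.2 + 0.1*-20.0 = 1.2
Dual objective at y_3 = 1.2: reduced costs (6.8, 6.8), box minimizer x = (0.0, 0.0)
g(y_3) = b*y + (c1 - a1*y)*x1 + (c2 - a2*y)*x2 = 16*1.2 + 6.8*0.0 + 6.8*0.0 = 19.2 + 0.0 + 0.0 = 19.2


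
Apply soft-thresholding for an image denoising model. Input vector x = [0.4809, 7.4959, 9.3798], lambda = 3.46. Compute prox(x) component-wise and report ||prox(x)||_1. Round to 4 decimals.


Soft-thresholding with lambda = 3.46:
prox(0.4809) = sign(0.4809)*max(|0.4809| - 3.46, 0) = 0.0
prox(7.4959) = sign(7.4959)*max(|7.4959| - 3.46, 0) = 4.0359
prox(9.3798) = sign(9.3798)*max(|9.3798| - 3.46, 0) = 5.9198
prox(x) = [0.0, 4.0359, 5.9198]
||prox(x)||_1 = 0.0 + 4.0359 + 5.9198 = 9.9557


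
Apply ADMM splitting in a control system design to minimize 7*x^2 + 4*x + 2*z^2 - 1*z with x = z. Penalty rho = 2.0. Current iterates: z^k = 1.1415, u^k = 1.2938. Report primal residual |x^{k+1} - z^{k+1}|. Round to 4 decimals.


ADMM iteration with rho = 2.0, z^k = 1.1415, u^k = 1.2938
Step 1: x-update.
Minimize 7*x^2 + 4*x + (2.0/2)*(x - 1.1415 + 1.2938)^2
FOC: (2*7 + 2.0)*x = -4 + 2.0*(1.1415 - 1.2938)
x^{k+1} = -0.269
Step 2: z-update.
Minimize 2*z^2 - 1*z + (2.0/2)*(-0.269 - z + 1.2938)^2
FOC: (2*2 + 2.0)*z = 1 + 2.0*(-0.269 + 1.2938)
z^{k+1} = 0.5083
Step 3: u-update.
u^{k+1} = 1.2938 - 0.269 - 0.5083 = 0.5165
Step 4: Primal residual = |-0.269 - 0.5083| = 0.7773


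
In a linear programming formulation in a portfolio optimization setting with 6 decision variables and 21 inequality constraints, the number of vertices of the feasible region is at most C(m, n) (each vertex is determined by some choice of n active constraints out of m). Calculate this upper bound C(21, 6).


Each vertex corresponds to some choice of n active constraints out of m, so the number of vertices is at most C(m, n) = m! / (n!(m-n)!).
m = 21, n = 6
Numerator: 21 * 20 * 19 * 18 * 17 * 16
Denominator: 6! = 720
C(21, 6) = 54264


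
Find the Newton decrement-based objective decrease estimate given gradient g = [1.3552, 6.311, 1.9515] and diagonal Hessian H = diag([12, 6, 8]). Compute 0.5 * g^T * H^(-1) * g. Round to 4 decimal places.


Step 1: H is diagonal, so H^(-1) * g = [0.1129, 1.0518, 0.2439].
Step 2: g^T H^(-1) g = sum_i g_i^2 / H_ii
  = (1.3552)^2/12 + (6.311)^2/6 + (1.9515)^2/8
  = 0.153 + 6.6381 + 0.476 = 7.2672
Step 3: Objective decrease = 0.5 * g^T H^(-1) g = 3.6336


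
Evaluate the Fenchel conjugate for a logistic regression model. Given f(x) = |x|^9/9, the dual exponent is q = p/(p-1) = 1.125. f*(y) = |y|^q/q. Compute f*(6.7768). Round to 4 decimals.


The conjugate exponent q satisfies 1/p + 1/q = 1.
p = 9, so q = 9/(9 - 1) = 1.125
|y|^q = 6.7768^1.125 = 8.608
f*(6.7768) = 8.608 / 1.125 = 7.6516


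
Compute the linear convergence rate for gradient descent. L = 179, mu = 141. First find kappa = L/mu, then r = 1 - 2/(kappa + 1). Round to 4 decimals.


Step 1: Compute the condition number.
kappa = L/mu = 179/141 = 1.2695
Step 2: Compute the convergence rate.
r = 1 - 2/(kappa + 1) = 1 - 2*mu/(L + mu) = (L - mu)/(L + mu) = 38/320 = 0.1188


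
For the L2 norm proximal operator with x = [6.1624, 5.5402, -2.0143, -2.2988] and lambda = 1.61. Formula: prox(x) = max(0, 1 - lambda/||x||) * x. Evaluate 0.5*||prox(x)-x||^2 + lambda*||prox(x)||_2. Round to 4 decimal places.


Step 1: Compute ||x||.
||x|| = 8.8324
Step 2: Compute scaling factor.
scale = max(0, 1 - 1.61/8.8324) = 0.8177
Step 3: prox(x) = [5.0391, 4.5303, -1.6471, -1.8798]
||prox(x)|| = 7.2224
Step 4: Proximal objective.
0.5*||prox-x||^2 = 1.2961
lambda*||prox|| = 11.6281
Total = 12.9241


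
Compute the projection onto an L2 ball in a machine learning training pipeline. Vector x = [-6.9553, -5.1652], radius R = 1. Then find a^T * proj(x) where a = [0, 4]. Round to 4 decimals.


Step 1: Compute ||x|| (intermediates to 6 decimals).
||x|| = sqrt((-6.9553)^2 + (-5.1652)^2) = 8.663457
Step 2: Project.
Since ||x|| > R, scale = R/||x|| = 1/8.663457 = 0.115427, proj(x) = scale * x
proj(x) = [-0.802829, -0.596204]
Step 3: Dot product.
a^T * proj(x) = 0*(-0.802829) + 4*(-0.596204) = -2.3848


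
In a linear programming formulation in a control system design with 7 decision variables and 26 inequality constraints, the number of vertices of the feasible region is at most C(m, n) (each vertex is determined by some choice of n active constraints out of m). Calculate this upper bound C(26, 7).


Each vertex corresponds to some choice of n active constraints out of m, so the number of vertices is at most C(m, n) = m! / (n!(m-n)!).
m = 26, n = 7
Numerator: 26 * 25 * 24 * 23 * 22 * 21 * 20
Denominator: 7! = 5040
C(26, 7) = 657800


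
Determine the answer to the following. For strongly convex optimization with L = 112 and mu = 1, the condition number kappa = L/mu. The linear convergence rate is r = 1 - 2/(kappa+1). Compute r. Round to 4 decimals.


Step 1: Compute the condition number.
kappa = L/mu = 112/1 = 112.0
Step 2: Compute the convergence rate.
r = 1 - 2/(kappa + 1) = 1 - 2*mu/(L + mu) = (L - mu)/(L + mu) = 111/113 = 0.9823


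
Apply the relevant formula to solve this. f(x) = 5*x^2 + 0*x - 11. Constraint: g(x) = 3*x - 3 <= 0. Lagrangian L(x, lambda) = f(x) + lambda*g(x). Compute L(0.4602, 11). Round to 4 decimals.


Step 1: Evaluate f(x).
f(0.4602) = 5*0.4602^2 + 0*0.4602 - 11 = -9.9411
Step 2: Evaluate g(x).
g(0.4602) = 3*0.4602 - 3 = -1.6194
Step 3: Compute Lagrangian.
L = -9.9411 + 11*-1.6194 = -27.7545


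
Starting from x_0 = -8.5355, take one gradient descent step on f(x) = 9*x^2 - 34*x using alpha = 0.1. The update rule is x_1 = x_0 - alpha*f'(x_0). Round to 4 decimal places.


We compute the gradient at x_0 and apply the update.
f'(x) = 18*x - 34
f'(-8.5355) = 18*-8.5355 - 34 = -187.639
x_1 = -8.5355 - 0.1*-187.639 = 10.2284


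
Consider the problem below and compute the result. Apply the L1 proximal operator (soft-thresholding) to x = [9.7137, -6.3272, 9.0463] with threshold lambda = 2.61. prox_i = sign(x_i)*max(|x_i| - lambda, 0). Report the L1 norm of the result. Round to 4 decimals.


Soft-thresholding with lambda = 2.61:
prox(9.7137) = sign(9.7137)*max(|9.7137| - 2.61, 0) = 7.1037
prox(-6.3272) = sign(-6.3272)*max(|-6.3272| - 2.61, 0) = -3.7172
prox(9.0463) = sign(9.0463)*max(|9.0463| - 2.61, 0) = 6.4363
prox(x) = [7.1037, -3.7172, 6.4363]
||prox(x)||_1 = 7.1037 + 3.7172 + 6.4363 = 17.2572


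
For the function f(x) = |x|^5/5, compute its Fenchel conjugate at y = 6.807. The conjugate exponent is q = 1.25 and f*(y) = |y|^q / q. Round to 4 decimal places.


The conjugate exponent q satisfies 1/p + 1/q = 1.
p = 5, so q = 5/(5 - 1) = 1.25
|y|^q = 6.807^1.25 = 10.995
f*(6.807) = 10.995 / 1.25 = 8.796


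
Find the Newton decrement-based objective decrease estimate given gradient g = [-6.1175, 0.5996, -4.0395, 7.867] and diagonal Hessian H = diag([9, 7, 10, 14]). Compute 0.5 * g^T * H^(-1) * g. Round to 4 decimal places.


Step 1: H is diagonal, so H^(-1) * g = [-0.6797, 0.0857, -0.404, 0.5619].
Step 2: g^T H^(-1) g = sum_i g_i^2 / H_ii
  = (-6.1175)^2/9 + (0.5996)^2/7 + (-4.0395)^2/10 + (7.867)^2/14
  = 4.1582 + 0.0514 + 1.6318 + 4.4207 = 10.262
Step 3: Objective decrease = 0.5 * g^T H^(-1) g = 5.131


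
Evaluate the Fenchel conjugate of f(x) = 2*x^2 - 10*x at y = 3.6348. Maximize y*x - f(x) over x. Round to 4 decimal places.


f*(y) = sup_x {y*x - a*x^2 - b*x} = sup_x {(y-b)*x - a*x^2}
FOC: (y - b) - 2a*x = 0 => x* = (y - b)/(2a)
x* = (3.6348 + 10)/(2*2) = 3.4087
f*(3.6348) = (y-b)^2/(4a) = (3.6348 + 10)^2/(4*2)
= 185.9078/8 = 23.2385


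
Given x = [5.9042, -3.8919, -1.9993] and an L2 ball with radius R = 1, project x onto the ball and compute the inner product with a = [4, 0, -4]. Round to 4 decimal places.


Step 1: Compute ||x|| (intermediates to 6 decimals).
||x|| = sqrt(5.9042^2 + (-3.8919)^2 + (-1.9993)^2) = 7.348719
Step 2: Project.
Since ||x|| > R, scale = R/||x|| = 1/7.348719 = 0.136078, proj(x) = scale * x
proj(x) = [0.803432, -0.529602, -0.272061]
Step 3: Dot product.
a^T * proj(x) = 4*0.803432 + 0*(-0.529602) - 4*(-0.272061) = 4.302


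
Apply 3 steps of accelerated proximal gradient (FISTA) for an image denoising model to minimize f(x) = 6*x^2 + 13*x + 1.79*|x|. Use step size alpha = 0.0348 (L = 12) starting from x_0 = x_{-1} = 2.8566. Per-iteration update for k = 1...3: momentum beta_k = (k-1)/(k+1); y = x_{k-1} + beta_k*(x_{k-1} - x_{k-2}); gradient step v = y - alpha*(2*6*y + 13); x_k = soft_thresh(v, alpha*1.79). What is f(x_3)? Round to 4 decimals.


FISTA on f(x) = 6*x^2 + 13*x + 1.79*|x|
L = 12, alpha = 0.0348
Iteration 1: beta = 0.0, y = 2.8566 + 0.0*(2.8566 - 2.8566) = 2.8566
  grad(y) = 47.2792, v = y - alpha*grad = 1.2113
  prox(v) = soft_thresh(1.2113, 0.0623) = 1.149
Iteration 2: beta = 0.3333, y = 1.149 + 0.3333*(1.149 - 2.8566) = 0.5798
  grad(y) = 19.9575, v = y - alpha*grad = -0.1147
  prox(v) = soft_thresh(-0.1147, 0.0623) = -0.0524
Iteration 3: beta = 0.5, y = -0.0524 + 0.5*(-0.0524 - 1.149) = -0.6532
  grad(y) = 5.1622, v = y - alpha*grad = -0.8328
  prox(v) = soft_thresh(-0.8328, 0.0623) = -0.7705
f(x_3) = 6*(-0.7705)^2 + 13*(-0.7705) + 1.79*|-0.7705| = -5.0753


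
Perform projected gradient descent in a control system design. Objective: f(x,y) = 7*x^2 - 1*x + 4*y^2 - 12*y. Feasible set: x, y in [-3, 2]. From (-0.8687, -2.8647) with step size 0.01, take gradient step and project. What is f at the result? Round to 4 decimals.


Step 1: Compute gradient at (-0.8687, -2.8647).
grad_x = 2*7*-0.8687 - 1 = -13.1618
grad_y = 2*4*-2.8647 - 12 = -34.9176
Step 2: Gradient step.
x_raw = -0.8687 - 0.01*-13.1618 = -0.7371
y_raw = -2.8647 - 0.01*-34.9176 = -2.5155
Step 3: Project onto [-3, 2].
x_proj = clip(-0.7371) = -0.7371
y_proj = clip(-2.5155) = -2.5155
Step 4: Evaluate f.
f(-0.7371, -2.5155) = 60.0378


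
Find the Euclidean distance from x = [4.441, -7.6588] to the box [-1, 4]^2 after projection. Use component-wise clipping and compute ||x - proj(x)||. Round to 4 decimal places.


Project each component onto [-1, 4].
clip(4.441) = 4.0, clip(-7.6588) = -1.0
Projection = [4.0, -1.0]
Squared diffs: [0.1945, 44.3396]
Distance = sqrt(44.5341) = 6.6734


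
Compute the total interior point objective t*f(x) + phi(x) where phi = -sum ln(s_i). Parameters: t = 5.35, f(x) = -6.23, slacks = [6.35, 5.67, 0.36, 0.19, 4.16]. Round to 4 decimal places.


Step 1: Compute log-barrier.
ln values: [1.8485, 1.7352, -1.0217, -1.6607, 1.4255]
phi = -(1.8485 + 1.7352 - 1.0217 - 1.6607 + 1.4255) = -2.3268
Step 2: Compute augmented objective.
t*f(x) = 5.35*-6.23 = -33.3305
Total = -33.3305 - 2.3268 = -35.6573


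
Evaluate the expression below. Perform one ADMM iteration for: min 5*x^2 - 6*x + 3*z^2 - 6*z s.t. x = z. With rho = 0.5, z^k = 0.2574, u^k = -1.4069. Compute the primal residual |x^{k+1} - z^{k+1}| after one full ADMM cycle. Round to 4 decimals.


ADMM iteration with rho = 0.5, z^k = 0.2574, u^k = -1.4069
Step 1: x-update.
Minimize 5*x^2 - 6*x + (0.5/2)*(x - 0.2574 - 1.4069)^2
FOC: (2*5 + 0.5)*x = 6 + 0.5*(0.2574 + 1.4069)
x^{k+1} = 0.6507
Step 2: z-update.
Minimize 3*z^2 - 6*z + (0.5/2)*(0.6507 - z - 1.4069)^2
FOC: (2*3 + 0.5)*z = 6 + 0.5*(0.6507 - 1.4069)
z^{k+1} = 0.8649
Step 3: u-update.
u^{k+1} = -1.4069 + 0.6507 - 0.8649 = -1.6211
Step 4: Primal residual = |0.6507 - 0.8649| = 0.2142


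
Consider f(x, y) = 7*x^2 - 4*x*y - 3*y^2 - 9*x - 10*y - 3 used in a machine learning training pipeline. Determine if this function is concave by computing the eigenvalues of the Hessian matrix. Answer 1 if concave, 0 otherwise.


The Hessian of f(x,y) = 7*x^2 - 4*x*y - 3*y^2 - 9*x - 10*y - 3 is:
H = [[14, -4], [-4, -6]]
Trace = 14 - 6 = 8
Determinant = 14*-6 - (-4)^2 = -100
Discriminant = (8)^2 - 4*-100 = 464.0
Eigenvalues: lambda_1 = -6.7703, lambda_2 = 14.7703
The function is not concave.

0


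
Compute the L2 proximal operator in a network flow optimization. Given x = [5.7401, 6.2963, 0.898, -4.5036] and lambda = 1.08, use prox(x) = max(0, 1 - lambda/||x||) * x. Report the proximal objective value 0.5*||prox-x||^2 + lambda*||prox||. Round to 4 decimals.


Step 1: Compute ||x||.
||x|| = 9.6789
Step 2: Compute scaling factor.
scale = max(0, 1 - 1.08/9.6789) = 0.8884
Step 3: prox(x) = [5.0996, 5.5937, 0.7978, -4.0011]
||prox(x)|| = 8.5989
Step 4: Proximal objective.
0.5*||prox-x||^2 = 0.5832
lambda*||prox|| = 9.2868
Total = 9.87


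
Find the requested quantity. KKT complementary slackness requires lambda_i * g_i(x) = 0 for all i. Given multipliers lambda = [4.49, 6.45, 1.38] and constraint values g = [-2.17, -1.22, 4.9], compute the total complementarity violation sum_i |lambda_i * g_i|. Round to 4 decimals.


KKT complementary slackness check:
lambda_1 * g_1 = 4.49 * -2.17 = -9.7433
lambda_2 * g_2 = 6.45 * -1.22 = -7.869
lambda_3 * g_3 = 1.38 * 4.9 = 6.762
Total violation = 9.7433 + 7.869 + 6.762 = 24.3743


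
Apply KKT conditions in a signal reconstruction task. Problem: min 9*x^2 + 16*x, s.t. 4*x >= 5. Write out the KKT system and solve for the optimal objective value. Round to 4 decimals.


Step 1: Try lambda = 0 (constraint inactive).
x_unc = -16/(2*9) = -0.8889
Check: 4*-0.8889 = -3.5556 < 5 -- violated!
Step 2: Constraint must be active: 4*x = 5
x* = 5/4 = 1.25
lambda = (2*9*1.25 + 16)/4 = 9.625
Step 3: Compute optimal value.
f(x*) = 9*1.25^2 + 16*1.25 = 34.0625


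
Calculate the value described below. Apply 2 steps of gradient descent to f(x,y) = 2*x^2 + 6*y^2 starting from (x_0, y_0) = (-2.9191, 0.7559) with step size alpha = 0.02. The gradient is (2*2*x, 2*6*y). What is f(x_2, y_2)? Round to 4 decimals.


Gradient descent on f(x,y) = 2*x^2 + 6*y^2.
Starting point: (-2.9191, 0.7559), alpha = 0.02
Step 1: grad_x = 2*2*-2.9191 = -11.6764, grad_y = 2*6*0.7559 = 9.0708
  x_1 = -2.9191 - 0.02*-11.6764 = -2.6856
  y_1 = 0.7559 - 0.02*9.0708 = 0.5745
Step 2: grad_x = 2*2*-2.6856 = -10.7423, grad_y = 2*6*0.5745 = 6.8938
  x_2 = -2.6856 - 0.02*-10.7423 = -2.4707
  y_2 = 0.5745 - 0.02*6.8938 = 0.4366
f(-2.4707, 0.4366) = 2*(-2.4707)^2 + 6*0.4366^2 = 13.3527


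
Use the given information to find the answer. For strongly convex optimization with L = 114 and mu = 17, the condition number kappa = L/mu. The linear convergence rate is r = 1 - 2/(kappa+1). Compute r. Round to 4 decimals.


Step 1: Compute the condition number.
kappa = L/mu = 114/17 = 6.7059
Step 2: Compute the convergence rate.
r = 1 - 2/(kappa + 1) = 1 - 2*mu/(L + mu) = (L - mu)/(L + mu) = 97/131 = 0.7405


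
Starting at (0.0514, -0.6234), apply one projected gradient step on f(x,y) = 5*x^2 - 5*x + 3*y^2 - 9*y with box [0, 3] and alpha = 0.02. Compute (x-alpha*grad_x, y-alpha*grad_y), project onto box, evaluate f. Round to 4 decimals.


Step 1: Compute gradient at (0.0514, -0.6234).
grad_x = 2*5*0.0514 - 5 = -4.486
grad_y = 2*3*-0.6234 - 9 = -12.7404
Step 2: Gradient step.
x_raw = 0.0514 - 0.02*-4.486 = 0.1411
y_raw = -0.6234 - 0.02*-12.7404 = -0.3686
Step 3: Project onto [0, 3].
x_proj = clip(0.1411) = 0.1411
y_proj = clip(-0.3686) = 0.0
Step 4: Evaluate f.
f(0.1411, 0.0) = -0.606


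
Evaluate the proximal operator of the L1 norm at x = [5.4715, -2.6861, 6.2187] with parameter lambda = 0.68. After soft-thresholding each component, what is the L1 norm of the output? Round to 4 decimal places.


Soft-thresholding with lambda = 0.68:
prox(5.4715) = sign(5.4715)*max(|5.4715| - 0.68, 0) = 4.7915
prox(-2.6861) = sign(-2.6861)*max(|-2.6861| - 0.68, 0) = -2.0061
prox(6.2187) = sign(6.2187)*max(|6.2187| - 0.68, 0) = 5.5387
prox(x) = [4.7915, -2.0061, 5.5387]
||prox(x)||_1 = 4.7915 + 2.0061 + 5.5387 = 12.3363


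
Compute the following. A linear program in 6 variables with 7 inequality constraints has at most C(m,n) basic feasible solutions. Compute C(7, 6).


Each vertex corresponds to some choice of n active constraints out of m, so the number of vertices is at most C(m, n) = m! / (n!(m-n)!).
m = 7, n = 6
Numerator: 7 * 6 * 5 * 4 * 3 * 2
Denominator: 6! = 720
C(7, 6) = 7


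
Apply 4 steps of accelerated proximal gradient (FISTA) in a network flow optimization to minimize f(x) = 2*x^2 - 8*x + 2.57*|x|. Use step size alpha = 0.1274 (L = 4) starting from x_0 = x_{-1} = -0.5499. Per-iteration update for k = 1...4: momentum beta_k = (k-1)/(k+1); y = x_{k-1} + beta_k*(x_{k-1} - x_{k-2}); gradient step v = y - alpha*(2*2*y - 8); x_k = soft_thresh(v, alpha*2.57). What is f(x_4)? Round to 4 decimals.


FISTA on f(x) = 2*x^2 - 8*x + 2.57*|x|
L = 4, alpha = 0.1274
Iteration 1: beta = 0.0, y = -0.5499 + 0.0*(-0.5499 + 0.5499) = -0.5499
  grad(y) = -10.1996, v = y - alpha*grad = 0.7495
  prox(v) = soft_thresh(0.7495, 0.3274) = 0.4221
Iteration 2: beta = 0.3333, y = 0.4221 + 0.3333*(0.4221 + 0.5499) = 0.7461
  grad(y) = -5.0155, v = y - alpha*grad = 1.3851
  prox(v) = soft_thresh(1.3851, 0.3274) = 1.0577
Iteration 3: beta = 0.5, y = 1.0577 + 0.5*(1.0577 - 0.4221) = 1.3755
  grad(y) = -2.4982, v = y - alpha*grad = 1.6937
  prox(v) = soft_thresh(1.6937, 0.3274) = 1.3663
Iteration 4: beta = 0.6, y = 1.3663 + 0.6*(1.3663 - 1.0577) = 1.5515
  grad(y) = -1.7941, v = y - alpha*grad = 1.78
  prox(v) = soft_thresh(1.78, 0.3274) = 1.4526
f(x_4) = 2*1.4526^2 - 8*1.4526 + 2.57*|1.4526| = -3.6675


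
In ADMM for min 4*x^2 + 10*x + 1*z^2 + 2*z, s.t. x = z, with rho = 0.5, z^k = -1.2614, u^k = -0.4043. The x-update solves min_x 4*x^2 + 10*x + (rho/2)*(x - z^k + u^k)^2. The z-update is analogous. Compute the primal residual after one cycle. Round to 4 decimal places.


ADMM iteration with rho = 0.5, z^k = -1.2614, u^k = -0.4043
Step 1: x-update.
Minimize 4*x^2 + 10*x + (0.5/2)*(x + 1.2614 - 0.4043)^2
FOC: (2*4 + 0.5)*x = -10 + 0.5*(-1.2614 + 0.4043)
x^{k+1} = -1.2269
Step 2: z-update.
Minimize 1*z^2 + 2*z + (0.5/2)*(-1.2269 - z - 0.4043)^2
FOC: (2*1 + 0.5)*z = -2 + 0.5*(-1.2269 - 0.4043)
z^{k+1} = -1.1262
Step 3: u-update.
u^{k+1} = -0.4043 - 1.2269 + 1.1262 = -0.505
Step 4: Primal residual = |-1.2269 + 1.1262| = 0.1007


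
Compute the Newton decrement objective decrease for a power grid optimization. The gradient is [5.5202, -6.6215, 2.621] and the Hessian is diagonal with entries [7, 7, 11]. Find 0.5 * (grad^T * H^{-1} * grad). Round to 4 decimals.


Step 1: H is diagonal, so H^(-1) * g = [0.7886, -0.9459, 0.2383].
Step 2: g^T H^(-1) g = sum_i g_i^2 / H_ii
  = (5.5202)^2/7 + (-6.6215)^2/7 + (2.621)^2/11
  = 4.3532 + 6.2635 + 0.6245 = 11.2412
Step 3: Objective decrease = 0.5 * g^T H^(-1) g = 5.6206


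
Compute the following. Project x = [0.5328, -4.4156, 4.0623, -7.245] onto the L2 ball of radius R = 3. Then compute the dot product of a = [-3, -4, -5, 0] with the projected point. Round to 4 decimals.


Step 1: Compute ||x|| (intermediates to 6 decimals).
||x|| = sqrt(0.5328^2 + (-4.4156)^2 + 4.0623^2 + (-7.245)^2) = 9.42198
Step 2: Project.
Since ||x|| > R, scale = R/||x|| = 3/9.42198 = 0.318404, proj(x) = scale * x
proj(x) = [0.169646, -1.405945, 1.293453, -2.306837]
Step 3: Dot product.
a^T * proj(x) = -3*0.169646 - 4*(-1.405945) - 5*1.293453 + 0*(-2.306837) = -1.3524


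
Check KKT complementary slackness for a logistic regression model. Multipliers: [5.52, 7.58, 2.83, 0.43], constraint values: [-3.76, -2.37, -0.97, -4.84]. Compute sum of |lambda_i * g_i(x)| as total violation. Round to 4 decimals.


KKT complementary slackness check:
lambda_1 * g_1 = 5.52 * -3.76 = -20.7552
lambda_2 * g_2 = 7.58 * -2.37 = -17.9646
lambda_3 * g_3 = 2.83 * -0.97 = -2.7451
lambda_4 * g_4 = 0.43 * -4.84 = -2.0812
Total violation = 20.7552 + 17.9646 + 2.7451 + 2.0812 = 43.5461


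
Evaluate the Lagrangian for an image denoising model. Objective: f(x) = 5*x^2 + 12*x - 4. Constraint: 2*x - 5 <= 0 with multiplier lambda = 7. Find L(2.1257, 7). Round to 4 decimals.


Step 1: Evaluate f(x).
f(2.1257) = 5*2.1257^2 + 12*2.1257 - 4 = 44.1014
Step 2: Evaluate g(x).
g(2.1257) = 2*2.1257 - 5 = -0.7486
Step 3: Compute Lagrangian.
L = 44.1014 + 7*-0.7486 = 38.8612
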